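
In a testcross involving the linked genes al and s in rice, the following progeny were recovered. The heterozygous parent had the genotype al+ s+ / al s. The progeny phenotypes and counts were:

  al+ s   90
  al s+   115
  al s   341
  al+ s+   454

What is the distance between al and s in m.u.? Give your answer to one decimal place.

20.5 m.u.

The recombinant classes are al+ s and al s+: 90 + 115 = 205.
Recombination frequency = 205/1000 = 0.2050 ≈ 20.5%, i.e. 20.5 m.u.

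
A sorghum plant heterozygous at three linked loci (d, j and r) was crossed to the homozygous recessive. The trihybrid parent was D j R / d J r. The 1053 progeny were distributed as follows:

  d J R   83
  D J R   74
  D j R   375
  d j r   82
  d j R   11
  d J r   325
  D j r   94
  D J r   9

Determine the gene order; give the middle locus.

The two rarest classes, d j R and D J r, are the double crossovers. Comparing them with the parentals, only the d allele has switched, so d is the middle locus and the order is j – d – r.

d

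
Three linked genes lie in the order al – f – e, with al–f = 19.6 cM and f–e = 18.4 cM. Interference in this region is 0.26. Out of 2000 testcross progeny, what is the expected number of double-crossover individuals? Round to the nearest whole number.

Map distances give recombination frequencies of 0.196 and 0.184 for the two intervals.
With interference 0.26 (so coincidence = 0.74), expected double-crossover frequency = 0.196 × 0.184 × 0.74 = 0.02669.
Expected number = 0.02669 × 2000 = 53.37 ≈ 53.

53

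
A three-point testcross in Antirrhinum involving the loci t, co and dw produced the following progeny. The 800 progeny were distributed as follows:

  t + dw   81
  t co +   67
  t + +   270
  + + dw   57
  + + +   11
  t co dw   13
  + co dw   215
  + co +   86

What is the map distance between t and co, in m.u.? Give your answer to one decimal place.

18.5 m.u.

The two most frequent reciprocal classes, + co dw and t + +, are the parental types, so the F1 was + co dw / t + +.
The two rarest classes, t co dw and + + +, are the double crossovers. Comparing them with the parentals, only the t allele has switched, so t is the middle locus and the order is dw – t – co.
Crossovers in the t–co interval produce the single-crossover classes + + dw and t co + (57 + 67 = 124) plus the double crossovers (24).
RF(t–co) = (124 + 24) / 800 = 148/800 = 0.1850 → 18.5 m.u.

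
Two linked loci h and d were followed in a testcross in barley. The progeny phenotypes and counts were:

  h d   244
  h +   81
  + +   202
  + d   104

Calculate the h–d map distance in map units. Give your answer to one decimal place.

29.3 map units

The two most frequent classes, + + (202) and h d (244), are the parental types, so the F1 was + + / h d.
The recombinant classes are + d and h +: 104 + 81 = 185.
Recombination frequency = 185/631 = 0.2932 ≈ 29.3%, i.e. 29.3 map units.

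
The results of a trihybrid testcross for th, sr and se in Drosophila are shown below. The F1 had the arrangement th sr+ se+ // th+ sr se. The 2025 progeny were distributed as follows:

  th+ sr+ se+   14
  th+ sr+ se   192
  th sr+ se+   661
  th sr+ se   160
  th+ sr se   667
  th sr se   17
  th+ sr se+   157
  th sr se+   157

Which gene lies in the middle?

The two rarest classes, th+ sr+ se+ and th sr se, are the double crossovers. Comparing them with the parentals, only the th allele has switched, so th is the middle locus and the order is se – th – sr.

th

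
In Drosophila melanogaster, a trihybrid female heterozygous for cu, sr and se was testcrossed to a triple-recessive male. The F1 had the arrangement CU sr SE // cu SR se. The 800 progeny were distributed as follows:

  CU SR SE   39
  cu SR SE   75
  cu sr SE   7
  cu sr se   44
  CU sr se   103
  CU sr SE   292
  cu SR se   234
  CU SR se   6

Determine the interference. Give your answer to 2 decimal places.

0.43

The two rarest classes, cu sr SE and CU SR se, are the double crossovers. Comparing them with the parentals, only the cu allele has switched, so cu is the middle locus and the order is se – cu – sr.
se–cu: (178 + 13)/800 = 0.2387; cu–sr: (83 + 13)/800 = 0.1200.
Expected DCO frequency = 0.2387 × 0.1200 ≈ 0.02864; observed = 13/800 ≈ 0.01625.
Coefficient of coincidence = 0.01625/0.02864 ≈ 0.57; interference = 1 − 0.57 = 0.43.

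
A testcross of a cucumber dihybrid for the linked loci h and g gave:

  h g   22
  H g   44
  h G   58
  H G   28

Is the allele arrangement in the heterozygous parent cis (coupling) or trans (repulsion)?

The two most frequent classes are H g (44) and h G (58); these are the parental (non-recombinant) types.
So the F1 carried H g on one chromosome and h G on the other — the recessive alleles are on opposite chromosomes (trans / repulsion).

trans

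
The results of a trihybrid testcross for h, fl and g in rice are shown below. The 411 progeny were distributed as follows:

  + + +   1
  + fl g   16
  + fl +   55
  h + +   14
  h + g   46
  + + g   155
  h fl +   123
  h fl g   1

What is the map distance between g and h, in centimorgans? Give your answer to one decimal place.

25.1 centimorgans

The two most frequent reciprocal classes, h fl + and + + g, are the parental types, so the F1 was h fl + / + + g.
The two rarest classes, h fl g and + + +, are the double crossovers. Comparing them with the parentals, only the g allele has switched, so g is the middle locus and the order is fl – g – h.
Crossovers in the g–h interval produce the single-crossover classes + fl + and h + g (55 + 46 = 101) plus the double crossovers (2).
RF(g–h) = (101 + 2) / 411 = 103/411 = 0.2506 → 25.1 centimorgans.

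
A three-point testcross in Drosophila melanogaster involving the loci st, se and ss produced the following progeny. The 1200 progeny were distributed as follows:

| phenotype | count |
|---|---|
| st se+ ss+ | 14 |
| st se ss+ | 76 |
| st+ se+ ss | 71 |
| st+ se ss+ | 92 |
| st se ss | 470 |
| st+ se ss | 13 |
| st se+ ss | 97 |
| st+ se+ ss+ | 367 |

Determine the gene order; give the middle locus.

st

The two most frequent reciprocal classes, st+ se+ ss+ and st se ss, are the parental types, so the F1 was st+ se+ ss+ / st se ss.
The two rarest classes, st se+ ss+ and st+ se ss, are the double crossovers. Comparing them with the parentals, only the st allele has switched, so st is the middle locus and the order is se – st – ss.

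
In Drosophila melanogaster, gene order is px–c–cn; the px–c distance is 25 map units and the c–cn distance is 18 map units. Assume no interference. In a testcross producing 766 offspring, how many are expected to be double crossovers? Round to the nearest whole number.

Map distances give recombination frequencies of 0.250 and 0.180 for the two intervals.
With no interference, expected double-crossover frequency = 0.250 × 0.180 = 0.04500.
Expected number = 0.04500 × 766 = 34.47 ≈ 34.

34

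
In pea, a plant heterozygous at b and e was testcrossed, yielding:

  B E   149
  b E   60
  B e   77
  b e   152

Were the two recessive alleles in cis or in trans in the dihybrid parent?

The two most frequent classes are B E (149) and b e (152); these are the parental (non-recombinant) types.
So the F1 carried B E on one chromosome and b e on the other — the recessive alleles are on the same chromosome (cis / coupling).

cis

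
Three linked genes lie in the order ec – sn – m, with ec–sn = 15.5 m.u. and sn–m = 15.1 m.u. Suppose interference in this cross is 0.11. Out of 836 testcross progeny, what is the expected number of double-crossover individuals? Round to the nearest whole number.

17

Map distances give recombination frequencies of 0.155 and 0.151 for the two intervals.
With interference 0.11 (so coincidence = 0.89), expected double-crossover frequency = 0.155 × 0.151 × 0.89 = 0.02083.
Expected number = 0.02083 × 836 = 17.41 ≈ 17.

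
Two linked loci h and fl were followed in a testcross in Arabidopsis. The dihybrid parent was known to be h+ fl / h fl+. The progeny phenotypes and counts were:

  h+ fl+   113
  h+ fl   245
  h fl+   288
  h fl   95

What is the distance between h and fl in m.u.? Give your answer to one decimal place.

The recombinant classes are h+ fl+ and h fl: 113 + 95 = 208.
Recombination frequency = 208/741 = 0.2807 ≈ 28.1%, i.e. 28.1 m.u.

28.1 m.u.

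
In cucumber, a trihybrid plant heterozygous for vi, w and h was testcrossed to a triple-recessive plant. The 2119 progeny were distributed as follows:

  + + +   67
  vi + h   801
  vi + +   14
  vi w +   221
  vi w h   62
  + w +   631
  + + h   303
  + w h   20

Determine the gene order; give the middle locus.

h

The two most frequent reciprocal classes, vi + h and + w +, are the parental types, so the F1 was vi + h / + w +.
The two rarest classes, vi + + and + w h, are the double crossovers. Comparing them with the parentals, only the h allele has switched, so h is the middle locus and the order is w – h – vi.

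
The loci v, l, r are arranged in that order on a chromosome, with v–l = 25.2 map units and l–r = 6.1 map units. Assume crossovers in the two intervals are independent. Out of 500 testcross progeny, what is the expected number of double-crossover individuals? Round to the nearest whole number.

Map distances give recombination frequencies of 0.252 and 0.061 for the two intervals.
With no interference, expected double-crossover frequency = 0.252 × 0.061 = 0.01537.
Expected number = 0.01537 × 500 = 7.69 ≈ 8.

8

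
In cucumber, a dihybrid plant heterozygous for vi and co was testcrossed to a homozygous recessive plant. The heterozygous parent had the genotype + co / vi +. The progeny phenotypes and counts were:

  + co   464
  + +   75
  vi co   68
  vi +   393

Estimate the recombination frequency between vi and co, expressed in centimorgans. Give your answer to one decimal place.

The recombinant classes are + + and vi co: 75 + 68 = 143.
Recombination frequency = 143/1000 = 0.1430 ≈ 14.3%, i.e. 14.3 centimorgans.

14.3 centimorgans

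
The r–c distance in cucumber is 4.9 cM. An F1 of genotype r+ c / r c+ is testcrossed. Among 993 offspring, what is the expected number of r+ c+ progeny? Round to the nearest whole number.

24

A map distance of 4.9 cM corresponds to a recombination frequency of 0.049.
The F1 is r+ c / r c+, so r+ c+ is a recombinant gamete class with expected frequency r/2 = 0.049/2 = 0.0245.
Expected number = 0.0245 × 993 = 24.33 ≈ 24.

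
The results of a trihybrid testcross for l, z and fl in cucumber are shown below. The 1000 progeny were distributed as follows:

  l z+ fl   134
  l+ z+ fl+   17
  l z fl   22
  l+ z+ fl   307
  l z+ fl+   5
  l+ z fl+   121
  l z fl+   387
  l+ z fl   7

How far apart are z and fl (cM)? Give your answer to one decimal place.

The two most frequent reciprocal classes, l z fl+ and l+ z+ fl, are the parental types, so the F1 was l z fl+ / l+ z+ fl.
The two rarest classes, l z+ fl+ and l+ z fl, are the double crossovers. Comparing them with the parentals, only the z allele has switched, so z is the middle locus and the order is fl – z – l.
Crossovers in the fl–z interval produce the single-crossover classes l z fl and l+ z+ fl+ (22 + 17 = 39) plus the double crossovers (12).
RF(fl–z) = (39 + 12) / 1000 = 51/1000 = 0.0510 → 5.1 cM.

5.1 cM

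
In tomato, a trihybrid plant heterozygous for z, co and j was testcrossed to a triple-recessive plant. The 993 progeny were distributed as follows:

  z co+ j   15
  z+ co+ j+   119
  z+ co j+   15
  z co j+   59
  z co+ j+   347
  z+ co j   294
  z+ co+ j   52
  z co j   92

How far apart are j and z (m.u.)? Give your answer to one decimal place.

The two most frequent reciprocal classes, z co+ j+ and z+ co j, are the parental types, so the F1 was z co+ j+ / z+ co j.
The two rarest classes, z co+ j and z+ co j+, are the double crossovers. Comparing them with the parentals, only the j allele has switched, so j is the middle locus and the order is co – j – z.
Crossovers in the j–z interval produce the single-crossover classes z+ co+ j+ and z co j (119 + 92 = 211) plus the double crossovers (30).
RF(j–z) = (211 + 30) / 993 = 241/993 = 0.2427 → 24.3 m.u.

24.3 m.u.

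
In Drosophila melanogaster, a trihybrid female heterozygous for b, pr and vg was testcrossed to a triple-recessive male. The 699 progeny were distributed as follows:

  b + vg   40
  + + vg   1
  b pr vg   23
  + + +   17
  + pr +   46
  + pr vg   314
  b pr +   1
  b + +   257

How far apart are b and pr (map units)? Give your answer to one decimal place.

The two most frequent reciprocal classes, b + + and + pr vg, are the parental types, so the F1 was b + + / + pr vg.
The two rarest classes, b pr + and + + vg, are the double crossovers. Comparing them with the parentals, only the pr allele has switched, so pr is the middle locus and the order is b – pr – vg.
Crossovers in the b–pr interval produce the single-crossover classes + + + and b pr vg (17 + 23 = 40) plus the double crossovers (2).
RF(b–pr) = (40 + 2) / 699 = 42/699 = 0.0601 → 6.0 map units.

6.0 map units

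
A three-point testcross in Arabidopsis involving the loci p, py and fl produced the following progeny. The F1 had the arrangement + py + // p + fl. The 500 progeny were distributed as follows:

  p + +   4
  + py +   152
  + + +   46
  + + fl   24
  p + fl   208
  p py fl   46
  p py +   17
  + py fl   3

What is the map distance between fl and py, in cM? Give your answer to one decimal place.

The two rarest classes, + py fl and p + +, are the double crossovers. Comparing them with the parentals, only the fl allele has switched, so fl is the middle locus and the order is py – fl – p.
Crossovers in the py–fl interval produce the single-crossover classes + + + and p py fl (46 + 46 = 92) plus the double crossovers (7).
RF(py–fl) = (92 + 7) / 500 = 99/500 = 0.1980 → 19.8 cM.

19.8 cM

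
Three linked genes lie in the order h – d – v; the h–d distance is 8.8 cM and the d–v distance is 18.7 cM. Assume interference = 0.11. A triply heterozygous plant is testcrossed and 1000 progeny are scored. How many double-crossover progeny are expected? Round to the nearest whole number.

15

Map distances give recombination frequencies of 0.088 and 0.187 for the two intervals.
With interference 0.11 (so coincidence = 0.89), expected double-crossover frequency = 0.088 × 0.187 × 0.89 = 0.01465.
Expected number = 0.01465 × 1000 = 14.65 ≈ 15.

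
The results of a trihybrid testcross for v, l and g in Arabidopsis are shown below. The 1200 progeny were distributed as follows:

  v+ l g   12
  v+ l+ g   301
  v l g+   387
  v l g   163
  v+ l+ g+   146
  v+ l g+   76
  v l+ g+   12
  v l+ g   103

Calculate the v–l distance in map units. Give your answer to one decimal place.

16.9 map units

The two most frequent reciprocal classes, v l g+ and v+ l+ g, are the parental types, so the F1 was v l g+ / v+ l+ g.
The two rarest classes, v l+ g+ and v+ l g, are the double crossovers. Comparing them with the parentals, only the l allele has switched, so l is the middle locus and the order is g – l – v.
Crossovers in the l–v interval produce the single-crossover classes v+ l g+ and v l+ g (76 + 103 = 179) plus the double crossovers (24).
RF(l–v) = (179 + 24) / 1200 = 203/1200 = 0.1692 → 16.9 map units.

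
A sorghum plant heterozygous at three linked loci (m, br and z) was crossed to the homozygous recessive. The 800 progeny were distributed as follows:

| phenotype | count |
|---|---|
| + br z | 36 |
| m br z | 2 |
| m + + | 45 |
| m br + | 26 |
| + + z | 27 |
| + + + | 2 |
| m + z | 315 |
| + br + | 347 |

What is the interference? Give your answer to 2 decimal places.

0.34

The two most frequent reciprocal classes, m + z and + br +, are the parental types, so the F1 was m + z / + br +.
The two rarest classes, m br z and + + +, are the double crossovers. Comparing them with the parentals, only the br allele has switched, so br is the middle locus and the order is z – br – m.
z–br: (81 + 4)/800 = 0.1062; br–m: (53 + 4)/800 = 0.0712.
Expected DCO frequency = 0.1062 × 0.0712 ≈ 0.00756; observed = 4/800 ≈ 0.00500.
Coefficient of coincidence = 0.00500/0.00756 ≈ 0.66; interference = 1 − 0.66 = 0.34.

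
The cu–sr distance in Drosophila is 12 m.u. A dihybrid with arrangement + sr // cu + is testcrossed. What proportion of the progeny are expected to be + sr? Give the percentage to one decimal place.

44.0%

A map distance of 12 m.u. corresponds to a recombination frequency of 0.120.
The F1 is + sr / cu +, so + sr is a parental gamete class with expected frequency (1 − r)/2 = 0.880/2 = 0.4400.
That is 0.4400 = 44.0% of the progeny.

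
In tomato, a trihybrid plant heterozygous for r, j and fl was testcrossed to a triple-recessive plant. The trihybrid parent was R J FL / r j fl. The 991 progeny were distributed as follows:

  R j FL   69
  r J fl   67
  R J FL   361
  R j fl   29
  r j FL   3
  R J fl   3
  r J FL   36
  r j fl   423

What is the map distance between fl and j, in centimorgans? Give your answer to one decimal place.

The two rarest classes, R J fl and r j FL, are the double crossovers. Comparing them with the parentals, only the fl allele has switched, so fl is the middle locus and the order is j – fl – r.
Crossovers in the j–fl interval produce the single-crossover classes R j FL and r J fl (69 + 67 = 136) plus the double crossovers (6).
RF(j–fl) = (136 + 6) / 991 = 142/991 = 0.1433 → 14.3 centimorgans.

14.3 centimorgans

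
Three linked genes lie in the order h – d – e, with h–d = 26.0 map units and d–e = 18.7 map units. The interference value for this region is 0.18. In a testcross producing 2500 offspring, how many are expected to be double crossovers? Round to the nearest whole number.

100

Map distances give recombination frequencies of 0.260 and 0.187 for the two intervals.
With interference 0.18 (so coincidence = 0.82), expected double-crossover frequency = 0.260 × 0.187 × 0.82 = 0.03987.
Expected number = 0.03987 × 2500 = 99.67 ≈ 100.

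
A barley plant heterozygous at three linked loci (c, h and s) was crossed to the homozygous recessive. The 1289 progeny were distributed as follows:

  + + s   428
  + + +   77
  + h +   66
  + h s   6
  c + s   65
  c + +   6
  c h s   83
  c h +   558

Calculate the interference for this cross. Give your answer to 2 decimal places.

0.37

The two most frequent reciprocal classes, c h + and + + s, are the parental types, so the F1 was c h + / + + s.
The two rarest classes, c + + and + h s, are the double crossovers. Comparing them with the parentals, only the h allele has switched, so h is the middle locus and the order is s – h – c.
s–h: (160 + 12)/1289 = 0.1334; h–c: (131 + 12)/1289 = 0.1109.
Expected DCO frequency = 0.1334 × 0.1109 ≈ 0.01479; observed = 12/1289 ≈ 0.00931.
Coefficient of coincidence = 0.00931/0.01479 ≈ 0.63; interference = 1 − 0.63 = 0.37.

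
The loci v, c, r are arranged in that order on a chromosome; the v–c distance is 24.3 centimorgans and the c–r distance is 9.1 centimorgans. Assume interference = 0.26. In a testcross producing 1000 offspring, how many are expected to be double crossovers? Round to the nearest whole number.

16

Map distances give recombination frequencies of 0.243 and 0.091 for the two intervals.
With interference 0.26 (so coincidence = 0.74), expected double-crossover frequency = 0.243 × 0.091 × 0.74 = 0.01636.
Expected number = 0.01636 × 1000 = 16.36 ≈ 16.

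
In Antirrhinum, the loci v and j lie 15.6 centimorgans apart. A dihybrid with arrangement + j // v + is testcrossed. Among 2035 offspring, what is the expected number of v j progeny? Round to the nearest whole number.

159

A map distance of 15.6 centimorgans corresponds to a recombination frequency of 0.156.
The F1 is + j / v +, so v j is a recombinant gamete class with expected frequency r/2 = 0.156/2 = 0.0780.
Expected number = 0.0780 × 2035 = 158.73 ≈ 159.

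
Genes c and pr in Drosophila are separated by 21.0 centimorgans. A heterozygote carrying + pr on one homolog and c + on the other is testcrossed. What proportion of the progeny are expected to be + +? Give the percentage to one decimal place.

A map distance of 21.0 centimorgans corresponds to a recombination frequency of 0.210.
The F1 is + pr / c +, so + + is a recombinant gamete class with expected frequency r/2 = 0.210/2 = 0.1050.
That is 0.1050 = 10.5% of the progeny.

10.5%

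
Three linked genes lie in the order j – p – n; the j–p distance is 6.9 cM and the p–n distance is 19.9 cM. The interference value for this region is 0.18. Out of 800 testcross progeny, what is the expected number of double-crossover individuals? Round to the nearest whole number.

Map distances give recombination frequencies of 0.069 and 0.199 for the two intervals.
With interference 0.18 (so coincidence = 0.82), expected double-crossover frequency = 0.069 × 0.199 × 0.82 = 0.01126.
Expected number = 0.01126 × 800 = 9.01 ≈ 9.

9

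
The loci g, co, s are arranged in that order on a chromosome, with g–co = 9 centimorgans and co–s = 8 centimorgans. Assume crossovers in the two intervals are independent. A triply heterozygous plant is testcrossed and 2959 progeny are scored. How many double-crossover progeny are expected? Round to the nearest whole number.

21

Map distances give recombination frequencies of 0.090 and 0.080 for the two intervals.
With no interference, expected double-crossover frequency = 0.090 × 0.080 = 0.00720.
Expected number = 0.00720 × 2959 = 21.30 ≈ 21.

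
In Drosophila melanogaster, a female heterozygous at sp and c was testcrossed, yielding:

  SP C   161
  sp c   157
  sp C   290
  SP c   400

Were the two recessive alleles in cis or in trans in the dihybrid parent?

The two most frequent classes are SP c (400) and sp C (290); these are the parental (non-recombinant) types.
So the F1 carried SP c on one chromosome and sp C on the other — the recessive alleles are on opposite chromosomes (trans / repulsion).

trans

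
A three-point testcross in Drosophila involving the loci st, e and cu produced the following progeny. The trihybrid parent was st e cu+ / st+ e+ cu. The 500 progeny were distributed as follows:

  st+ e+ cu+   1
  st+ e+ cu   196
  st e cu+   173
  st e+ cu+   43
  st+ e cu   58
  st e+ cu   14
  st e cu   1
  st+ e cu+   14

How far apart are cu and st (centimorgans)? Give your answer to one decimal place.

The two rarest classes, st e cu and st+ e+ cu+, are the double crossovers. Comparing them with the parentals, only the cu allele has switched, so cu is the middle locus and the order is st – cu – e.
Crossovers in the st–cu interval produce the single-crossover classes st+ e cu+ and st e+ cu (14 + 14 = 28) plus the double crossovers (2).
RF(st–cu) = (28 + 2) / 500 = 30/500 = 0.0600 → 6.0 centimorgans.

6.0 centimorgans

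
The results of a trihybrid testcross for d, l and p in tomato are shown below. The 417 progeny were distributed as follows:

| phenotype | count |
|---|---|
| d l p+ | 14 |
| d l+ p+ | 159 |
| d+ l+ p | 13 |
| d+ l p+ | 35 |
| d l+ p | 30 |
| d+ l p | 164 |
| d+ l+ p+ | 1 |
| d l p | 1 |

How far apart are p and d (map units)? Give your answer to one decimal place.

16.1 map units

The two most frequent reciprocal classes, d+ l p and d l+ p+, are the parental types, so the F1 was d+ l p / d l+ p+.
The two rarest classes, d l p and d+ l+ p+, are the double crossovers. Comparing them with the parentals, only the d allele has switched, so d is the middle locus and the order is l – d – p.
Crossovers in the d–p interval produce the single-crossover classes d+ l p+ and d l+ p (35 + 30 = 65) plus the double crossovers (2).
RF(d–p) = (65 + 2) / 417 = 67/417 = 0.1607 → 16.1 map units.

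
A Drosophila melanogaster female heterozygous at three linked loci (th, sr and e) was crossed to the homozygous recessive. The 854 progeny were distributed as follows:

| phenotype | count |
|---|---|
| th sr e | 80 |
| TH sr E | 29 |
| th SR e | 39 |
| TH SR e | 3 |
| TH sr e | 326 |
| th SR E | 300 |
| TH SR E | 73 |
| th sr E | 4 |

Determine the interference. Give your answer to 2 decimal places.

The two most frequent reciprocal classes, th SR E and TH sr e, are the parental types, so the F1 was th SR E / TH sr e.
The two rarest classes, th sr E and TH SR e, are the double crossovers. Comparing them with the parentals, only the sr allele has switched, so sr is the middle locus and the order is th – sr – e.
th–sr: (153 + 7)/854 = 0.1874; sr–e: (68 + 7)/854 = 0.0878.
Expected DCO frequency = 0.1874 × 0.0878 ≈ 0.01645; observed = 7/854 ≈ 0.00820.
Coefficient of coincidence = 0.00820/0.01645 ≈ 0.50; interference = 1 − 0.50 = 0.50.

0.50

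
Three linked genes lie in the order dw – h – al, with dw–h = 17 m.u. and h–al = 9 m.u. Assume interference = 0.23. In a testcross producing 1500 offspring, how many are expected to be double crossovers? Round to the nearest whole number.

Map distances give recombination frequencies of 0.170 and 0.090 for the two intervals.
With interference 0.23 (so coincidence = 0.77), expected double-crossover frequency = 0.170 × 0.090 × 0.77 = 0.01178.
Expected number = 0.01178 × 1500 = 17.67 ≈ 18.

18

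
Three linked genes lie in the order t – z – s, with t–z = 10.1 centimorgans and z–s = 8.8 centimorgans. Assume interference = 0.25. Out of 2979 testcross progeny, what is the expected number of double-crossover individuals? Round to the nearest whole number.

20

Map distances give recombination frequencies of 0.101 and 0.088 for the two intervals.
With interference 0.25 (so coincidence = 0.75), expected double-crossover frequency = 0.101 × 0.088 × 0.75 = 0.00667.
Expected number = 0.00667 × 2979 = 19.86 ≈ 20.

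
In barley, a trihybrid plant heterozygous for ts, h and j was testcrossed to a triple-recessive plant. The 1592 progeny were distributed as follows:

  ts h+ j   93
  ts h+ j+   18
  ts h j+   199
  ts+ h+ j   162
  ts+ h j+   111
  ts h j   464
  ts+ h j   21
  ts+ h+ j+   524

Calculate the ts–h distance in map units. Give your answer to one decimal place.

15.3 map units

The two most frequent reciprocal classes, ts h j and ts+ h+ j+, are the parental types, so the F1 was ts h j / ts+ h+ j+.
The two rarest classes, ts+ h j and ts h+ j+, are the double crossovers. Comparing them with the parentals, only the ts allele has switched, so ts is the middle locus and the order is j – ts – h.
Crossovers in the ts–h interval produce the single-crossover classes ts h+ j and ts+ h j+ (93 + 111 = 204) plus the double crossovers (39).
RF(ts–h) = (204 + 39) / 1592 = 243/1592 = 0.1526 → 15.3 map units.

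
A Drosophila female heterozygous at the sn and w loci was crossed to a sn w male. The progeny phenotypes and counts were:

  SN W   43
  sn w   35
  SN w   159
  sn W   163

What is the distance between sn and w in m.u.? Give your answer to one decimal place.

19.5 m.u.

The two most frequent classes, SN w (159) and sn W (163), are the parental types, so the F1 was SN w / sn W.
The recombinant classes are SN W and sn w: 43 + 35 = 78.
Recombination frequency = 78/400 = 0.1950 ≈ 19.5%, i.e. 19.5 m.u.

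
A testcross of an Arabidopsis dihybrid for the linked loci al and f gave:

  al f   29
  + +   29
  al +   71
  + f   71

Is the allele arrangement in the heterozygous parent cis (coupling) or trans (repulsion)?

The two most frequent classes are + f (71) and al + (71); these are the parental (non-recombinant) types.
So the F1 carried + f on one chromosome and al + on the other — the recessive alleles are on opposite chromosomes (trans / repulsion).

trans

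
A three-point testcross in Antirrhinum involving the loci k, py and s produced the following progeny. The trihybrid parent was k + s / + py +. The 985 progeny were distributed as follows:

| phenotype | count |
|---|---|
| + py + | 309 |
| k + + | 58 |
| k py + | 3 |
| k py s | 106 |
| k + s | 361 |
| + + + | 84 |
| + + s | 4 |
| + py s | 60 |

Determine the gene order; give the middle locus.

The two rarest classes, + + s and k py +, are the double crossovers. Comparing them with the parentals, only the k allele has switched, so k is the middle locus and the order is s – k – py.

k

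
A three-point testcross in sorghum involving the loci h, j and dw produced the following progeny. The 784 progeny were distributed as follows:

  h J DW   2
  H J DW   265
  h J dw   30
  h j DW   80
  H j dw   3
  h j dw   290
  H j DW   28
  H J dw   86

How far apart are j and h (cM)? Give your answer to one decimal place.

The two most frequent reciprocal classes, H J DW and h j dw, are the parental types, so the F1 was H J DW / h j dw.
The two rarest classes, h J DW and H j dw, are the double crossovers. Comparing them with the parentals, only the h allele has switched, so h is the middle locus and the order is dw – h – j.
Crossovers in the h–j interval produce the single-crossover classes H j DW and h J dw (28 + 30 = 58) plus the double crossovers (5).
RF(h–j) = (58 + 5) / 784 = 63/784 = 0.0804 → 8.0 cM.

8.0 cM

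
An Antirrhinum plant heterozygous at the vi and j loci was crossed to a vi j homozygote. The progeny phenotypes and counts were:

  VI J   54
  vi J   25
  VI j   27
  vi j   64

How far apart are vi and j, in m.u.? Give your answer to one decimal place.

The two most frequent classes, VI J (54) and vi j (64), are the parental types, so the F1 was VI J / vi j.
The recombinant classes are VI j and vi J: 27 + 25 = 52.
Recombination frequency = 52/170 = 0.3059 ≈ 30.6%, i.e. 30.6 m.u.

30.6 m.u.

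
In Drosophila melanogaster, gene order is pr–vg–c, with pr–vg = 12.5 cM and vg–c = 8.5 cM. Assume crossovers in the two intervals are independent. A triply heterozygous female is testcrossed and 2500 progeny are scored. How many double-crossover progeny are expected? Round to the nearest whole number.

27

Map distances give recombination frequencies of 0.125 and 0.085 for the two intervals.
With no interference, expected double-crossover frequency = 0.125 × 0.085 = 0.01063.
Expected number = 0.01063 × 2500 = 26.56 ≈ 27.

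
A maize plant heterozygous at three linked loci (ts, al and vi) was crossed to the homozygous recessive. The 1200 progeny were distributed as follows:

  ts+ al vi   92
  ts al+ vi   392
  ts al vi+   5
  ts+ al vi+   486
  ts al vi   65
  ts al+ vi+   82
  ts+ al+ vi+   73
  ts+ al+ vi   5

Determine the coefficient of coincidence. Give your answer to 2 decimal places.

0.44

The two most frequent reciprocal classes, ts al+ vi and ts+ al vi+, are the parental types, so the F1 was ts al+ vi / ts+ al vi+.
The two rarest classes, ts+ al+ vi and ts al vi+, are the double crossovers. Comparing them with the parentals, only the ts allele has switched, so ts is the middle locus and the order is vi – ts – al.
vi–ts: (174 + 10)/1200 = 0.1533; ts–al: (138 + 10)/1200 = 0.1233.
Expected DCO frequency = 0.1533 × 0.1233 ≈ 0.01890; observed = 10/1200 ≈ 0.00833.
Coefficient of coincidence = 0.00833/0.01890 ≈ 0.44.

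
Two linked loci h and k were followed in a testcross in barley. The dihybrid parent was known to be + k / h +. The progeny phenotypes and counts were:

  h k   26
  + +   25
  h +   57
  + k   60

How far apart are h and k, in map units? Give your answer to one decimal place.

30.4 map units

The recombinant classes are + + and h k: 25 + 26 = 51.
Recombination frequency = 51/168 = 0.3036 ≈ 30.4%, i.e. 30.4 map units.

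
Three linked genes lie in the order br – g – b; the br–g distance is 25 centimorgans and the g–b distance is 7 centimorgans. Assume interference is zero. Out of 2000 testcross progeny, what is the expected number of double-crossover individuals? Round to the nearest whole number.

35

Map distances give recombination frequencies of 0.250 and 0.070 for the two intervals.
With no interference, expected double-crossover frequency = 0.250 × 0.070 = 0.01750.
Expected number = 0.01750 × 2000 = 35.00 ≈ 35.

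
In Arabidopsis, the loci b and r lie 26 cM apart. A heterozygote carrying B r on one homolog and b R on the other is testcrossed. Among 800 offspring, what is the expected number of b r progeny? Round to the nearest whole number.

A map distance of 26 cM corresponds to a recombination frequency of 0.260.
The F1 is B r / b R, so b r is a recombinant gamete class with expected frequency r/2 = 0.260/2 = 0.1300.
Expected number = 0.1300 × 800 = 104.00 ≈ 104.

104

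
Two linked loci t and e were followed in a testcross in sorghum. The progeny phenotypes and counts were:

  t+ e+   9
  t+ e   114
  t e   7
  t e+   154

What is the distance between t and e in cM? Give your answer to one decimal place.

The two most frequent classes, t+ e (114) and t e+ (154), are the parental types, so the F1 was t+ e / t e+.
The recombinant classes are t+ e+ and t e: 9 + 7 = 16.
Recombination frequency = 16/284 = 0.0563 ≈ 5.6%, i.e. 5.6 cM.

5.6 cM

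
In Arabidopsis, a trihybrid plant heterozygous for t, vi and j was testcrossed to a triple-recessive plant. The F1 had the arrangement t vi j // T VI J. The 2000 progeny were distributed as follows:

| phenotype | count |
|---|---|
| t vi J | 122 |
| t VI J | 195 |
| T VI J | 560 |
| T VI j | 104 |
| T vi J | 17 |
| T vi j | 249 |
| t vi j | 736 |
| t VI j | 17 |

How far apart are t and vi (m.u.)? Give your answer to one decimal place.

23.9 m.u.

The two rarest classes, t VI j and T vi J, are the double crossovers. Comparing them with the parentals, only the vi allele has switched, so vi is the middle locus and the order is t – vi – j.
Crossovers in the t–vi interval produce the single-crossover classes T vi j and t VI J (249 + 195 = 444) plus the double crossovers (34).
RF(t–vi) = (444 + 34) / 2000 = 478/2000 = 0.2390 → 23.9 m.u.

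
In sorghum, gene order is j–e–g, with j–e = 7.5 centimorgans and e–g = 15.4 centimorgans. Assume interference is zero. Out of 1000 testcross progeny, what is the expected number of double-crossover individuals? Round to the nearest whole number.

12

Map distances give recombination frequencies of 0.075 and 0.154 for the two intervals.
With no interference, expected double-crossover frequency = 0.075 × 0.154 = 0.01155.
Expected number = 0.01155 × 1000 = 11.55 ≈ 12.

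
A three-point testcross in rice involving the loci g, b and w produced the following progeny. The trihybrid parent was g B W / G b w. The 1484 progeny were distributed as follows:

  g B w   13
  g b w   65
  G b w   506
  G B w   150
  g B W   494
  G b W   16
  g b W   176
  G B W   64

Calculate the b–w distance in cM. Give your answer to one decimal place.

23.9 cM

The two rarest classes, g B w and G b W, are the double crossovers. Comparing them with the parentals, only the w allele has switched, so w is the middle locus and the order is g – w – b.
Crossovers in the w–b interval produce the single-crossover classes g b W and G B w (176 + 150 = 326) plus the double crossovers (29).
RF(w–b) = (326 + 29) / 1484 = 355/1484 = 0.2392 → 23.9 cM.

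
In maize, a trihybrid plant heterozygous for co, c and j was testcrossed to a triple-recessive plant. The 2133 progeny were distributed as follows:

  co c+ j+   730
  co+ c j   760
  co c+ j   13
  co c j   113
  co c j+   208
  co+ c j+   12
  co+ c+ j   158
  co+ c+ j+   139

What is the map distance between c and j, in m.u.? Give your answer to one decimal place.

18.3 m.u.

The two most frequent reciprocal classes, co c+ j+ and co+ c j, are the parental types, so the F1 was co c+ j+ / co+ c j.
The two rarest classes, co c+ j and co+ c j+, are the double crossovers. Comparing them with the parentals, only the j allele has switched, so j is the middle locus and the order is c – j – co.
Crossovers in the c–j interval produce the single-crossover classes co c j+ and co+ c+ j (208 + 158 = 366) plus the double crossovers (25).
RF(c–j) = (366 + 25) / 2133 = 391/2133 = 0.1833 → 18.3 m.u.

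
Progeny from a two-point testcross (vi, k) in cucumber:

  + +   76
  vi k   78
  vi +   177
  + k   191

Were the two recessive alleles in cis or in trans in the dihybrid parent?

trans

The two most frequent classes are + k (191) and vi + (177); these are the parental (non-recombinant) types.
So the F1 carried + k on one chromosome and vi + on the other — the recessive alleles are on opposite chromosomes (trans / repulsion).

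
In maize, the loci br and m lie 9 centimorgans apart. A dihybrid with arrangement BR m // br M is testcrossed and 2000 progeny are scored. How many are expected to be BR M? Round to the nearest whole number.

A map distance of 9 centimorgans corresponds to a recombination frequency of 0.090.
The F1 is BR m / br M, so BR M is a recombinant gamete class with expected frequency r/2 = 0.090/2 = 0.0450.
Expected number = 0.0450 × 2000 = 90.00 ≈ 90.

90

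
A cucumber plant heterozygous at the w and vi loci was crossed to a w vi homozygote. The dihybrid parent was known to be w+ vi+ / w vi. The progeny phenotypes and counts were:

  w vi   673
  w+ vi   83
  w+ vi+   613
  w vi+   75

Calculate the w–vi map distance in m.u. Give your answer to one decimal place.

The recombinant classes are w+ vi and w vi+: 83 + 75 = 158.
Recombination frequency = 158/1444 = 0.1094 ≈ 10.9%, i.e. 10.9 m.u.

10.9 m.u.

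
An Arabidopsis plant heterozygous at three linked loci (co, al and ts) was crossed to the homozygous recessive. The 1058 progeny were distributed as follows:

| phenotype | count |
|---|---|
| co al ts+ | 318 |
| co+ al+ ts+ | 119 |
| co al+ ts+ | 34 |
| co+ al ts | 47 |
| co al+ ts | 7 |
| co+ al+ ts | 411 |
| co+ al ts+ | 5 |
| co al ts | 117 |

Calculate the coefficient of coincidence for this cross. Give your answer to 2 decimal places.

The two most frequent reciprocal classes, co al ts+ and co+ al+ ts, are the parental types, so the F1 was co al ts+ / co+ al+ ts.
The two rarest classes, co+ al ts+ and co al+ ts, are the double crossovers. Comparing them with the parentals, only the co allele has switched, so co is the middle locus and the order is al – co – ts.
al–co: (81 + 12)/1058 = 0.0879; co–ts: (236 + 12)/1058 = 0.2344.
Expected DCO frequency = 0.0879 × 0.2344 ≈ 0.02060; observed = 12/1058 ≈ 0.01134.
Coefficient of coincidence = 0.01134/0.02060 ≈ 0.55.

0.55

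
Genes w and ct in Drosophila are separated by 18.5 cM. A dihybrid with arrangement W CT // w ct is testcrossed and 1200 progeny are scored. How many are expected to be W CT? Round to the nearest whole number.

489

A map distance of 18.5 cM corresponds to a recombination frequency of 0.185.
The F1 is W CT / w ct, so W CT is a parental gamete class with expected frequency (1 − r)/2 = 0.815/2 = 0.4075.
Expected number = 0.4075 × 1200 = 489.00 ≈ 489.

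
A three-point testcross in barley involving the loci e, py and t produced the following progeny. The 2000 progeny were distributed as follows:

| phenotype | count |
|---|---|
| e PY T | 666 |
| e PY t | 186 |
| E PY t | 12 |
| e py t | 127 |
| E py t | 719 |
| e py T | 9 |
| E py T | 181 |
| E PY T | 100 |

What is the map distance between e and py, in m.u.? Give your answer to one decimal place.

12.4 m.u.

The two most frequent reciprocal classes, E py t and e PY T, are the parental types, so the F1 was E py t / e PY T.
The two rarest classes, E PY t and e py T, are the double crossovers. Comparing them with the parentals, only the py allele has switched, so py is the middle locus and the order is e – py – t.
Crossovers in the e–py interval produce the single-crossover classes e py t and E PY T (127 + 100 = 227) plus the double crossovers (21).
RF(e–py) = (227 + 21) / 2000 = 248/2000 = 0.1240 → 12.4 m.u.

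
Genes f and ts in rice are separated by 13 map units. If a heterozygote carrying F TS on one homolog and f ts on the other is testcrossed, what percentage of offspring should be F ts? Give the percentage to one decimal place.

6.5%

A map distance of 13 map units corresponds to a recombination frequency of 0.130.
The F1 is F TS / f ts, so F ts is a recombinant gamete class with expected frequency r/2 = 0.130/2 = 0.0650.
That is 0.0650 = 6.5% of the progeny.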